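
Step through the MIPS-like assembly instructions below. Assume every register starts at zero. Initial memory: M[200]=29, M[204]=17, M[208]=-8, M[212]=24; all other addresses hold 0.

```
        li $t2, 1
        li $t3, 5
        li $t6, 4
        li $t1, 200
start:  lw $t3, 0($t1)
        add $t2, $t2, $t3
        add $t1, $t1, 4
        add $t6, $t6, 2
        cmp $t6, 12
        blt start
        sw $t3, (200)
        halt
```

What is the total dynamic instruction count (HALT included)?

li $t2, 1 → $t2=1
li $t3, 5 → $t3=5
li $t6, 4 → $t6=4
li $t1, 200 → $t1=200
lw $t3, 0($t1) → $t3=M[200]=29
add $t2, $t2, $t3 → $t2=1+29=30
add $t1, $t1, 4 → $t1=200+4=204
add $t6, $t6, 2 → $t6=4+2=6
cmp $t6, 12  (cmp 6,12)
blt start: taken
lw $t3, 0($t1) → $t3=M[204]=17
add $t2, $t2, $t3 → $t2=30+17=47
add $t1, $t1, 4 → $t1=204+4=208
add $t6, $t6, 2 → $t6=6+2=8
cmp $t6, 12  (cmp 8,12)
blt start: taken
lw $t3, 0($t1) → $t3=M[208]=-8
add $t2, $t2, $t3 → $t2=47+(-8)=39
add $t1, $t1, 4 → $t1=208+4=212
add $t6, $t6, 2 → $t6=8+2=10
cmp $t6, 12  (cmp 10,12)
blt start: taken
lw $t3, 0($t1) → $t3=M[212]=24
add $t2, $t2, $t3 → $t2=39+24=63
add $t1, $t1, 4 → $t1=212+4=216
add $t6, $t6, 2 → $t6=10+2=12
cmp $t6, 12  (cmp 12,12)
blt start: not taken
sw $t3, (200) → M[200]=24
halt.
Total executed instructions: 30.

30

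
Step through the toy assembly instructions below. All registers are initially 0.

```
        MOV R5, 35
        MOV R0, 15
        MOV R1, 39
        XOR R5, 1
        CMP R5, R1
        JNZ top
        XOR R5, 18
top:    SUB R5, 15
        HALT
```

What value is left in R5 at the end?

R5=35
R0=15
R1=39
R5=35^1=34
CMP R5, R1  (cmp 34,39)
JNZ top: taken
R5=34-15=19
halt.

19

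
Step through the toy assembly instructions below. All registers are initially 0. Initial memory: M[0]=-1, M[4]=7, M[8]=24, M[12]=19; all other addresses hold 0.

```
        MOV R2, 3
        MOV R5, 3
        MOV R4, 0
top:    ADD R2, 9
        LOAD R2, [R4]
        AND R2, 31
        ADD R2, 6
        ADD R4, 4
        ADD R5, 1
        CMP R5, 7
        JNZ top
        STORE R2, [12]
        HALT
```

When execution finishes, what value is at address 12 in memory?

25

after MOV R2, 3: R2=3
after MOV R5, 3: R5=3
after MOV R4, 0: R4=0
after ADD R2, 9: R2=3+9=12
after LOAD R2, [R4]: R2=M[0]=-1
after AND R2, 31: R2=(-1)&31=31
after ADD R2, 6: R2=31+6=37
after ADD R4, 4: R4=0+4=4
after ADD R5, 1: R5=3+1=4
CMP R5, 7  (cmp 4,7)
JNZ top: taken
after ADD R2, 9: R2=37+9=46
after LOAD R2, [R4]: R2=M[4]=7
after AND R2, 31: R2=7&31=7
after ADD R2, 6: R2=7+6=13
after ADD R4, 4: R4=4+4=8
after ADD R5, 1: R5=4+1=5
CMP R5, 7  (cmp 5,7)
JNZ top: taken
after ADD R2, 9: R2=13+9=22
after LOAD R2, [R4]: R2=M[8]=24
after AND R2, 31: R2=24&31=24
after ADD R2, 6: R2=24+6=30
after ADD R4, 4: R4=8+4=12
after ADD R5, 1: R5=5+1=6
CMP R5, 7  (cmp 6,7)
JNZ top: taken
after ADD R2, 9: R2=30+9=39
after LOAD R2, [R4]: R2=M[12]=19
after AND R2, 31: R2=19&31=19
after ADD R2, 6: R2=19+6=25
after ADD R4, 4: R4=12+4=16
after ADD R5, 1: R5=6+1=7
CMP R5, 7  (cmp 7,7)
JNZ top: not taken
STORE R2, [12] → M[12]=25
halt.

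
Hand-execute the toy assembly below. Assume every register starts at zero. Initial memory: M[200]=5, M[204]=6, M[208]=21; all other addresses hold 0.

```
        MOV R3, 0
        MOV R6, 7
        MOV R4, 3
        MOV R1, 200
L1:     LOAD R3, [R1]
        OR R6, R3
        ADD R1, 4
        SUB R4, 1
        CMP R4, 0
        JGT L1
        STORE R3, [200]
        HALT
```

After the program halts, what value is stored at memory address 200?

R3=0
R6=7
R4=3
R1=200
R3=M[200]=5
R6=7|5=7
R1=200+4=204
R4=3-1=2
CMP R4, 0  (cmp 2,0)
JGT L1: taken
R3=M[204]=6
R6=7|6=7
R1=204+4=208
R4=2-1=1
CMP R4, 0  (cmp 1,0)
JGT L1: taken
R3=M[208]=21
R6=7|21=23
R1=208+4=212
R4=1-1=0
CMP R4, 0  (cmp 0,0)
JGT L1: not taken
STORE R3, [200] → M[200]=21
halt.

21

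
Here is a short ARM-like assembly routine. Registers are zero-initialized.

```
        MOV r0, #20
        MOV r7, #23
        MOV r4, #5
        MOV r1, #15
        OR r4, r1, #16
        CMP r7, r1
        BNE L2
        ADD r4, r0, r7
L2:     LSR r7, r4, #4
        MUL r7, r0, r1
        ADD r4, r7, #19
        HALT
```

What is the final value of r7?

MOV r0, #20 → r0=20
MOV r7, #23 → r7=23
MOV r4, #5 → r4=5
MOV r1, #15 → r1=15
OR r4, r1, #16 → r4=15|16=31
CMP r7, r1  (cmp 23,15)
BNE L2: taken
LSR r7, r4, #4 → r7=31>>4=1
MUL r7, r0, r1 → r7=20*15=300
ADD r4, r7, #19 → r4=300+19=319
halt.

300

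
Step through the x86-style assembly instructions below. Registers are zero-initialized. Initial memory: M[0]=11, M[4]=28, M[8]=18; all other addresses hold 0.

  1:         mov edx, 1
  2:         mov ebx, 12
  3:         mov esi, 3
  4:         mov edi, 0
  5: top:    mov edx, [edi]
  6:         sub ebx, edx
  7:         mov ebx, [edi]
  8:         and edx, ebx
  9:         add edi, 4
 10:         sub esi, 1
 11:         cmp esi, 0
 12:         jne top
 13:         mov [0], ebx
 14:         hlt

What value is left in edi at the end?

12

edx=1
ebx=12
esi=3
edi=0
edx=M[0]=11
ebx=12-11=1
ebx=M[0]=11
edx=11&11=11
edi=0+4=4
esi=3-1=2
cmp esi, 0  (cmp 2,0)
jne top: taken
edx=M[4]=28
ebx=11-28=-17
ebx=M[4]=28
edx=28&28=28
edi=4+4=8
esi=2-1=1
cmp esi, 0  (cmp 1,0)
jne top: taken
edx=M[8]=18
ebx=28-18=10
ebx=M[8]=18
edx=18&18=18
edi=8+4=12
esi=1-1=0
cmp esi, 0  (cmp 0,0)
jne top: not taken
mov [0], ebx → M[0]=18
halt.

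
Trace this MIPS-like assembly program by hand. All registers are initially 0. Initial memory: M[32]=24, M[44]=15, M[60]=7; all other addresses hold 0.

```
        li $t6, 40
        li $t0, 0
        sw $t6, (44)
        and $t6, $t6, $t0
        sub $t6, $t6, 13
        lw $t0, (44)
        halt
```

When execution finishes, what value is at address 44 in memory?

$t6=40
$t0=0
sw $t6, (44) → M[44]=40
$t6=40&0=0
$t6=0-13=-13
$t0=M[44]=40
halt.

40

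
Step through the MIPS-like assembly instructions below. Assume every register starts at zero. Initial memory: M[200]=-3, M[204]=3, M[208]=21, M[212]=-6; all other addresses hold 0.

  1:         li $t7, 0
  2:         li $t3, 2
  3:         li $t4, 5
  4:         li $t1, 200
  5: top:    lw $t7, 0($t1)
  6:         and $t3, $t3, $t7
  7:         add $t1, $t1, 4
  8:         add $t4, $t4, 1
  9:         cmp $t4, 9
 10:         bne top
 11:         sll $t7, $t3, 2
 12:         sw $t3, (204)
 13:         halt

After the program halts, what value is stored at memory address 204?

0

li $t7, 0 → $t7=0
li $t3, 2 → $t3=2
li $t4, 5 → $t4=5
li $t1, 200 → $t1=200
lw $t7, 0($t1) → $t7=M[200]=-3
and $t3, $t3, $t7 → $t3=2&(-3)=0
add $t1, $t1, 4 → $t1=200+4=204
add $t4, $t4, 1 → $t4=5+1=6
cmp $t4, 9  (cmp 6,9)
bne top: taken
lw $t7, 0($t1) → $t7=M[204]=3
and $t3, $t3, $t7 → $t3=0&3=0
add $t1, $t1, 4 → $t1=204+4=208
add $t4, $t4, 1 → $t4=6+1=7
cmp $t4, 9  (cmp 7,9)
bne top: taken
lw $t7, 0($t1) → $t7=M[208]=21
and $t3, $t3, $t7 → $t3=0&21=0
add $t1, $t1, 4 → $t1=208+4=212
add $t4, $t4, 1 → $t4=7+1=8
cmp $t4, 9  (cmp 8,9)
bne top: taken
lw $t7, 0($t1) → $t7=M[212]=-6
and $t3, $t3, $t7 → $t3=0&(-6)=0
add $t1, $t1, 4 → $t1=212+4=216
add $t4, $t4, 1 → $t4=8+1=9
cmp $t4, 9  (cmp 9,9)
bne top: not taken
sll $t7, $t3, 2 → $t7=0<<2=0
sw $t3, (204) → M[204]=0
halt.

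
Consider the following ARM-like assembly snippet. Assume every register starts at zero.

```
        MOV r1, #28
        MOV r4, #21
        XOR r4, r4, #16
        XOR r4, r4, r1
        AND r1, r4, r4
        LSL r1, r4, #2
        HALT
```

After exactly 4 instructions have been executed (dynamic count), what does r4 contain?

25

after MOV r1, #28: r1=28
after MOV r4, #21: r4=21
after XOR r4, r4, #16: r4=21^16=5
after XOR r4, r4, r1: r4=5^28=25
After step 4: r4 = 25.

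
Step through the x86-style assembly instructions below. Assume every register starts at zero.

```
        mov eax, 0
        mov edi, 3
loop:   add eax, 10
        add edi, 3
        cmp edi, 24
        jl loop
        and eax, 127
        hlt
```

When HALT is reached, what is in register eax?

after mov eax, 0: eax=0
after mov edi, 3: edi=3
after add eax, 10: eax=0+10=10
after add edi, 3: edi=3+3=6
cmp edi, 24  (cmp 6,24)
jl loop: taken
after add eax, 10: eax=10+10=20
after add edi, 3: edi=6+3=9
cmp edi, 24  (cmp 9,24)
jl loop: taken
after add eax, 10: eax=20+10=30
after add edi, 3: edi=9+3=12
cmp edi, 24  (cmp 12,24)
jl loop: taken
after add eax, 10: eax=30+10=40
after add edi, 3: edi=12+3=15
cmp edi, 24  (cmp 15,24)
jl loop: taken
after add eax, 10: eax=40+10=50
after add edi, 3: edi=15+3=18
cmp edi, 24  (cmp 18,24)
jl loop: taken
after add eax, 10: eax=50+10=60
after add edi, 3: edi=18+3=21
cmp edi, 24  (cmp 21,24)
jl loop: taken
after add eax, 10: eax=60+10=70
after add edi, 3: edi=21+3=24
cmp edi, 24  (cmp 24,24)
jl loop: not taken
after and eax, 127: eax=70&127=70
halt.

70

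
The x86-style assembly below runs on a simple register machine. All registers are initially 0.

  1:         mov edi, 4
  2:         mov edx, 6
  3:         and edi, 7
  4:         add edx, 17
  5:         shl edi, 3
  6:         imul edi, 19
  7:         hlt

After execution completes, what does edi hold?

608

after mov edi, 4: edi=4
after mov edx, 6: edx=6
after and edi, 7: edi=4&7=4
after add edx, 17: edx=6+17=23
after shl edi, 3: edi=4<<3=32
after imul edi, 19: edi=32*19=608
halt.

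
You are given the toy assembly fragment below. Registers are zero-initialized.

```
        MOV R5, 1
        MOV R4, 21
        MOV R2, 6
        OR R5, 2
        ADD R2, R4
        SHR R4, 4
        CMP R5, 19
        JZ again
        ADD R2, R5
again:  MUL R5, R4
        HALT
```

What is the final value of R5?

R5=1
R4=21
R2=6
R5=1|2=3
R2=6+21=27
R4=21>>4=1
CMP R5, 19  (cmp 3,19)
JZ again: not taken
R2=27+3=30
R5=3*1=3
halt.

3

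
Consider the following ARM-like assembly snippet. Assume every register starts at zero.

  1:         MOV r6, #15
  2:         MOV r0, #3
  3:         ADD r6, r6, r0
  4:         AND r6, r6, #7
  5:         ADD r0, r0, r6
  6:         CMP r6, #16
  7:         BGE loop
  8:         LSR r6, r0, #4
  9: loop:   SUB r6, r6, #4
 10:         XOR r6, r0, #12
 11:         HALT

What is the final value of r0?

after MOV r6, #15: r6=15
after MOV r0, #3: r0=3
after ADD r6, r6, r0: r6=15+3=18
after AND r6, r6, #7: r6=18&7=2
after ADD r0, r0, r6: r0=3+2=5
CMP r6, #16  (cmp 2,16)
BGE loop: not taken
after LSR r6, r0, #4: r6=5>>4=0
after SUB r6, r6, #4: r6=0-4=-4
after XOR r6, r0, #12: r6=5^12=9
halt.

5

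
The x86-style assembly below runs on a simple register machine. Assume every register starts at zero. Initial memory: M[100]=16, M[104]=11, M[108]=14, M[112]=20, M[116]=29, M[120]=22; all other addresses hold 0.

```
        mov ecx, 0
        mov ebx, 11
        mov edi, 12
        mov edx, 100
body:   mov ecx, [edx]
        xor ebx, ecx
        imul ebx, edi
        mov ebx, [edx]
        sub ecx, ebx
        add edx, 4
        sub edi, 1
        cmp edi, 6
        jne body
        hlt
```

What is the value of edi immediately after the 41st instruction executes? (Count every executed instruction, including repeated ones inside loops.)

8

after mov ecx, 0: ecx=0
after mov ebx, 11: ebx=11
after mov edi, 12: edi=12
after mov edx, 100: edx=100
after mov ecx, [edx]: ecx=M[100]=16
after xor ebx, ecx: ebx=11^16=27
after imul ebx, edi: ebx=27*12=324
after mov ebx, [edx]: ebx=M[100]=16
after sub ecx, ebx: ecx=16-16=0
after add edx, 4: edx=100+4=104
after sub edi, 1: edi=12-1=11
cmp edi, 6  (cmp 11,6)
jne body: taken
after mov ecx, [edx]: ecx=M[104]=11
after xor ebx, ecx: ebx=16^11=27
after imul ebx, edi: ebx=27*11=297
after mov ebx, [edx]: ebx=M[104]=11
after sub ecx, ebx: ecx=11-11=0
after add edx, 4: edx=104+4=108
after sub edi, 1: edi=11-1=10
cmp edi, 6  (cmp 10,6)
jne body: taken
after mov ecx, [edx]: ecx=M[108]=14
after xor ebx, ecx: ebx=11^14=5
after imul ebx, edi: ebx=5*10=50
after mov ebx, [edx]: ebx=M[108]=14
after sub ecx, ebx: ecx=14-14=0
after add edx, 4: edx=108+4=112
after sub edi, 1: edi=10-1=9
cmp edi, 6  (cmp 9,6)
jne body: taken
after mov ecx, [edx]: ecx=M[112]=20
after xor ebx, ecx: ebx=14^20=26
after imul ebx, edi: ebx=26*9=234
after mov ebx, [edx]: ebx=M[112]=20
after sub ecx, ebx: ecx=20-20=0
after add edx, 4: edx=112+4=116
after sub edi, 1: edi=9-1=8
cmp edi, 6  (cmp 8,6)
jne body: taken
after mov ecx, [edx]: ecx=M[116]=29
After step 41: edi = 8.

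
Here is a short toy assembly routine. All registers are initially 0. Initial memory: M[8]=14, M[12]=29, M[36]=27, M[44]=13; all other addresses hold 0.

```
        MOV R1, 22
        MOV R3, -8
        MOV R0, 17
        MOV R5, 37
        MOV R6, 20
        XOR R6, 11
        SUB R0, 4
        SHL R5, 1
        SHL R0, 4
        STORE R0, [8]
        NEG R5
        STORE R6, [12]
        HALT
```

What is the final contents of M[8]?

208

MOV R1, 22 → R1=22
MOV R3, -8 → R3=-8
MOV R0, 17 → R0=17
MOV R5, 37 → R5=37
MOV R6, 20 → R6=20
XOR R6, 11 → R6=20^11=31
SUB R0, 4 → R0=17-4=13
SHL R5, 1 → R5=37<<1=74
SHL R0, 4 → R0=13<<4=208
STORE R0, [8] → M[8]=208
NEG R5 → R5=-(74)=-74
STORE R6, [12] → M[12]=31
halt.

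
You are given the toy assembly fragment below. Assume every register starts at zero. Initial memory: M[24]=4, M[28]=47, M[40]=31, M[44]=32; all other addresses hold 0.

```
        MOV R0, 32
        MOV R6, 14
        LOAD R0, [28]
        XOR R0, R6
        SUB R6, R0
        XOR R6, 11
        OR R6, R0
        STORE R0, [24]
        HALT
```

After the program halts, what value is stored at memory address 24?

33

MOV R0, 32 → R0=32
MOV R6, 14 → R6=14
LOAD R0, [28] → R0=M[28]=47
XOR R0, R6 → R0=47^14=33
SUB R6, R0 → R6=14-33=-19
XOR R6, 11 → R6=(-19)^11=-26
OR R6, R0 → R6=(-26)|33=-25
STORE R0, [24] → M[24]=33
halt.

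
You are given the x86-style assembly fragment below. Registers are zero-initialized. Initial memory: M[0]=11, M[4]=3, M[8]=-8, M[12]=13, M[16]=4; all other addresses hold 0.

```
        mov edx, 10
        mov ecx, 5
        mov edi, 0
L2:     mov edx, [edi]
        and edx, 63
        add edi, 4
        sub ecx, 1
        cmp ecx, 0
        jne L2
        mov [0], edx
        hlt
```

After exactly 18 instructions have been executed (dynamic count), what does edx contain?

56

edx=10
ecx=5
edi=0
edx=M[0]=11
edx=11&63=11
edi=0+4=4
ecx=5-1=4
cmp ecx, 0  (cmp 4,0)
jne L2: taken
edx=M[4]=3
edx=3&63=3
edi=4+4=8
ecx=4-1=3
cmp ecx, 0  (cmp 3,0)
jne L2: taken
edx=M[8]=-8
edx=(-8)&63=56
edi=8+4=12
After step 18: edx = 56.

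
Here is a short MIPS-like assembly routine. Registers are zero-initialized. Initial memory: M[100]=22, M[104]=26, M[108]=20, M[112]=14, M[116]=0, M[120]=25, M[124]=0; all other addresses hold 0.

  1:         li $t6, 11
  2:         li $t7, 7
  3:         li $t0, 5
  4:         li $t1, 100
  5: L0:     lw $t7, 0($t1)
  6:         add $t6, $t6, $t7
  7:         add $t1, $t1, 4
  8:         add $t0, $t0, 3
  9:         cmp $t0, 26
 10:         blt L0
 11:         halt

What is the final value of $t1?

after li $t6, 11: $t6=11
after li $t7, 7: $t7=7
after li $t0, 5: $t0=5
after li $t1, 100: $t1=100
after lw $t7, 0($t1): $t7=M[100]=22
after add $t6, $t6, $t7: $t6=11+22=33
after add $t1, $t1, 4: $t1=100+4=104
after add $t0, $t0, 3: $t0=5+3=8
cmp $t0, 26  (cmp 8,26)
blt L0: taken
after lw $t7, 0($t1): $t7=M[104]=26
after add $t6, $t6, $t7: $t6=33+26=59
after add $t1, $t1, 4: $t1=104+4=108
after add $t0, $t0, 3: $t0=8+3=11
cmp $t0, 26  (cmp 11,26)
blt L0: taken
after lw $t7, 0($t1): $t7=M[108]=20
after add $t6, $t6, $t7: $t6=59+20=79
after add $t1, $t1, 4: $t1=108+4=112
after add $t0, $t0, 3: $t0=11+3=14
cmp $t0, 26  (cmp 14,26)
blt L0: taken
after lw $t7, 0($t1): $t7=M[112]=14
after add $t6, $t6, $t7: $t6=79+14=93
after add $t1, $t1, 4: $t1=112+4=116
after add $t0, $t0, 3: $t0=14+3=17
cmp $t0, 26  (cmp 17,26)
blt L0: taken
after lw $t7, 0($t1): $t7=M[116]=0
after add $t6, $t6, $t7: $t6=93+0=93
after add $t1, $t1, 4: $t1=116+4=120
after add $t0, $t0, 3: $t0=17+3=20
cmp $t0, 26  (cmp 20,26)
blt L0: taken
after lw $t7, 0($t1): $t7=M[120]=25
after add $t6, $t6, $t7: $t6=93+25=118
after add $t1, $t1, 4: $t1=120+4=124
after add $t0, $t0, 3: $t0=20+3=23
cmp $t0, 26  (cmp 23,26)
blt L0: taken
after lw $t7, 0($t1): $t7=M[124]=0
after add $t6, $t6, $t7: $t6=118+0=118
after add $t1, $t1, 4: $t1=124+4=128
after add $t0, $t0, 3: $t0=23+3=26
cmp $t0, 26  (cmp 26,26)
blt L0: not taken
halt.

128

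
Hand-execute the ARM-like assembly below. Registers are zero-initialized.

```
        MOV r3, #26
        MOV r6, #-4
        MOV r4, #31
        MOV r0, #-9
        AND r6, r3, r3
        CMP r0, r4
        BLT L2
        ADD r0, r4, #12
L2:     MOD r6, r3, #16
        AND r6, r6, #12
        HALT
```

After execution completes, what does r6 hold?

8

after MOV r3, #26: r3=26
after MOV r6, #-4: r6=-4
after MOV r4, #31: r4=31
after MOV r0, #-9: r0=-9
after AND r6, r3, r3: r6=26&26=26
CMP r0, r4  (cmp -9,31)
BLT L2: taken
after MOD r6, r3, #16: r6=26%16=10
after AND r6, r6, #12: r6=10&12=8
halt.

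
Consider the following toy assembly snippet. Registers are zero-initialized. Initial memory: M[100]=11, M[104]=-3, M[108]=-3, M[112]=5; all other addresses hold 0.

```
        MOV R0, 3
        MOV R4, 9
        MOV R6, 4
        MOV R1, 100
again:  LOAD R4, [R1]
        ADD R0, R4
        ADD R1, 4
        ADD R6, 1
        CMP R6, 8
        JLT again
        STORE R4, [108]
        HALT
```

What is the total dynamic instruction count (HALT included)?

30

R0=3
R4=9
R6=4
R1=100
R4=M[100]=11
R0=3+11=14
R1=100+4=104
R6=4+1=5
CMP R6, 8  (cmp 5,8)
JLT again: taken
R4=M[104]=-3
R0=14+(-3)=11
R1=104+4=108
R6=5+1=6
CMP R6, 8  (cmp 6,8)
JLT again: taken
R4=M[108]=-3
R0=11+(-3)=8
R1=108+4=112
R6=6+1=7
CMP R6, 8  (cmp 7,8)
JLT again: taken
R4=M[112]=5
R0=8+5=13
R1=112+4=116
R6=7+1=8
CMP R6, 8  (cmp 8,8)
JLT again: not taken
STORE R4, [108] → M[108]=5
halt.
Total executed instructions: 30.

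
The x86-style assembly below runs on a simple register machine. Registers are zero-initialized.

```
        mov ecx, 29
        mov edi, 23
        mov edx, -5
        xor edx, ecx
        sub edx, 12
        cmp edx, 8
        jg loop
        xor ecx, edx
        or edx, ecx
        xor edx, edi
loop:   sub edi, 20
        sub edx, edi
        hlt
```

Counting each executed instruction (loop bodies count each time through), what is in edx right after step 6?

-38

after mov ecx, 29: ecx=29
after mov edi, 23: edi=23
after mov edx, -5: edx=-5
after xor edx, ecx: edx=(-5)^29=-26
after sub edx, 12: edx=(-26)-12=-38
cmp edx, 8  (cmp -38,8)
After step 6: edx = -38.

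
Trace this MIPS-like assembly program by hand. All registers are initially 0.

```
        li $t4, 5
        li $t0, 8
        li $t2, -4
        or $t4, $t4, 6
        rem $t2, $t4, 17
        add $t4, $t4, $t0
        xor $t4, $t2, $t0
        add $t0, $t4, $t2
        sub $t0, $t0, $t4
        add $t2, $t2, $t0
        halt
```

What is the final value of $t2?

$t4=5
$t0=8
$t2=-4
$t4=5|6=7
$t2=7%17=7
$t4=7+8=15
$t4=7^8=15
$t0=15+7=22
$t0=22-15=7
$t2=7+7=14
halt.

14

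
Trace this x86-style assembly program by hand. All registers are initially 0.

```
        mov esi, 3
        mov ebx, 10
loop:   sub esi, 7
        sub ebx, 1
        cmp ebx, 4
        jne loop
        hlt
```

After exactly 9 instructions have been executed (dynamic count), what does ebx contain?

after mov esi, 3: esi=3
after mov ebx, 10: ebx=10
after sub esi, 7: esi=3-7=-4
after sub ebx, 1: ebx=10-1=9
cmp ebx, 4  (cmp 9,4)
jne loop: taken
after sub esi, 7: esi=(-4)-7=-11
after sub ebx, 1: ebx=9-1=8
cmp ebx, 4  (cmp 8,4)
After step 9: ebx = 8.

8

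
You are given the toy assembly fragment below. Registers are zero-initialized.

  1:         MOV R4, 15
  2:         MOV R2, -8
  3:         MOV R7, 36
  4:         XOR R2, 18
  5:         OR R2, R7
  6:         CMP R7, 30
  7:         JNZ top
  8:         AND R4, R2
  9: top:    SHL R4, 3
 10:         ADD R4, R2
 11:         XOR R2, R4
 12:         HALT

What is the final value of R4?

MOV R4, 15 → R4=15
MOV R2, -8 → R2=-8
MOV R7, 36 → R7=36
XOR R2, 18 → R2=(-8)^18=-22
OR R2, R7 → R2=(-22)|36=-18
CMP R7, 30  (cmp 36,30)
JNZ top: taken
SHL R4, 3 → R4=15<<3=120
ADD R4, R2 → R4=120+(-18)=102
XOR R2, R4 → R2=(-18)^102=-120
halt.

102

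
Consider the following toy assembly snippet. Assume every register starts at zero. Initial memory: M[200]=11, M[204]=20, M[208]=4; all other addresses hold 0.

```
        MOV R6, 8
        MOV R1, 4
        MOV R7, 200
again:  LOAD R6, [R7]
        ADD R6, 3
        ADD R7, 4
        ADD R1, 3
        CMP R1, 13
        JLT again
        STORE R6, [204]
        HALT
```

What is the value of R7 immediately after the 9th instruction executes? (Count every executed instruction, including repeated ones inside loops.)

after MOV R6, 8: R6=8
after MOV R1, 4: R1=4
after MOV R7, 200: R7=200
after LOAD R6, [R7]: R6=M[200]=11
after ADD R6, 3: R6=11+3=14
after ADD R7, 4: R7=200+4=204
after ADD R1, 3: R1=4+3=7
CMP R1, 13  (cmp 7,13)
JLT again: taken
After step 9: R7 = 204.

204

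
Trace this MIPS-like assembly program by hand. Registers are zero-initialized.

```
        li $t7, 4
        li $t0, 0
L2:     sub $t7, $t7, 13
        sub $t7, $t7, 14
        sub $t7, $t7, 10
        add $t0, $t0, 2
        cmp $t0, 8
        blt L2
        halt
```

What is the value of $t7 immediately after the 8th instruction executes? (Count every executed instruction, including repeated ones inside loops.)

li $t7, 4 → $t7=4
li $t0, 0 → $t0=0
sub $t7, $t7, 13 → $t7=4-13=-9
sub $t7, $t7, 14 → $t7=(-9)-14=-23
sub $t7, $t7, 10 → $t7=(-23)-10=-33
add $t0, $t0, 2 → $t0=0+2=2
cmp $t0, 8  (cmp 2,8)
blt L2: taken
After step 8: $t7 = -33.

-33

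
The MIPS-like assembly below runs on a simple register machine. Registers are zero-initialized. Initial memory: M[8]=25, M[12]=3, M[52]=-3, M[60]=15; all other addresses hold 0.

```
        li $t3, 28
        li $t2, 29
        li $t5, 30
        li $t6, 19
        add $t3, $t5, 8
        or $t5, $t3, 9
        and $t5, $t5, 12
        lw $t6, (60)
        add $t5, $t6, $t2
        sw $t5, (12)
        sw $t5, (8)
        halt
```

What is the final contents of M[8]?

after li $t3, 28: $t3=28
after li $t2, 29: $t2=29
after li $t5, 30: $t5=30
after li $t6, 19: $t6=19
after add $t3, $t5, 8: $t3=30+8=38
after or $t5, $t3, 9: $t5=38|9=47
after and $t5, $t5, 12: $t5=47&12=12
after lw $t6, (60): $t6=M[60]=15
after add $t5, $t6, $t2: $t5=15+29=44
sw $t5, (12) → M[12]=44
sw $t5, (8) → M[8]=44
halt.

44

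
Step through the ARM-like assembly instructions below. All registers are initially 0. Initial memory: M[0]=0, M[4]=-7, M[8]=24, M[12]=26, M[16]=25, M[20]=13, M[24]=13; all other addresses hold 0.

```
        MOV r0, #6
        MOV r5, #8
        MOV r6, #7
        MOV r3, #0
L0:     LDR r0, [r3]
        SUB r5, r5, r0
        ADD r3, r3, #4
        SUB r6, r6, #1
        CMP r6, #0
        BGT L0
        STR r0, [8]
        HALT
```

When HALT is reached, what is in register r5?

-86

r0=6
r5=8
r6=7
r3=0
r0=M[0]=0
r5=8-0=8
r3=0+4=4
r6=7-1=6
CMP r6, #0  (cmp 6,0)
BGT L0: taken
r0=M[4]=-7
r5=8-(-7)=15
r3=4+4=8
r6=6-1=5
CMP r6, #0  (cmp 5,0)
BGT L0: taken
r0=M[8]=24
r5=15-24=-9
r3=8+4=12
r6=5-1=4
CMP r6, #0  (cmp 4,0)
BGT L0: taken
r0=M[12]=26
r5=(-9)-26=-35
r3=12+4=16
r6=4-1=3
CMP r6, #0  (cmp 3,0)
BGT L0: taken
r0=M[16]=25
r5=(-35)-25=-60
r3=16+4=20
r6=3-1=2
CMP r6, #0  (cmp 2,0)
BGT L0: taken
r0=M[20]=13
r5=(-60)-13=-73
r3=20+4=24
r6=2-1=1
CMP r6, #0  (cmp 1,0)
BGT L0: taken
r0=M[24]=13
r5=(-73)-13=-86
r3=24+4=28
r6=1-1=0
CMP r6, #0  (cmp 0,0)
BGT L0: not taken
STR r0, [8] → M[8]=13
halt.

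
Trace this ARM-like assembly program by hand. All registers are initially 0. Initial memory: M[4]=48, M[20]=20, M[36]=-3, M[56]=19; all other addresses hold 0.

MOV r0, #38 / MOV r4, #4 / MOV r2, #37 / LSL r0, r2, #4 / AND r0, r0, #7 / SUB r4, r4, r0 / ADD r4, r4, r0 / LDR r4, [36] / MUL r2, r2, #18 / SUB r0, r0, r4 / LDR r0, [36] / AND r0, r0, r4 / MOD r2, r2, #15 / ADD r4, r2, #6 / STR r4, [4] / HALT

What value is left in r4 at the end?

r0=38
r4=4
r2=37
r0=37<<4=592
r0=592&7=0
r4=4-0=4
r4=4+0=4
r4=M[36]=-3
r2=37*18=666
r0=0-(-3)=3
r0=M[36]=-3
r0=(-3)&(-3)=-3
r2=666%15=6
r4=6+6=12
STR r4, [4] → M[4]=12
halt.

12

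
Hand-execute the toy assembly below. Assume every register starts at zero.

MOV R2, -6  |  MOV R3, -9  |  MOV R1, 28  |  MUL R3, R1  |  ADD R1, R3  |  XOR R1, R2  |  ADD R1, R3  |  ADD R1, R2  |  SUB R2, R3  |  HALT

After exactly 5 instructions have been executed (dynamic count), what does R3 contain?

-252

R2=-6
R3=-9
R1=28
R3=(-9)*28=-252
R1=28+(-252)=-224
After step 5: R3 = -252.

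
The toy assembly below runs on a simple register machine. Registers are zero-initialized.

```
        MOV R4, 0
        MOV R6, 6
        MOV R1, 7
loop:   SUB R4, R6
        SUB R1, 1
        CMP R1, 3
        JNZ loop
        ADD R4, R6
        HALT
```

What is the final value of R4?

R4=0
R6=6
R1=7
R4=0-6=-6
R1=7-1=6
CMP R1, 3  (cmp 6,3)
JNZ loop: taken
R4=(-6)-6=-12
R1=6-1=5
CMP R1, 3  (cmp 5,3)
JNZ loop: taken
R4=(-12)-6=-18
R1=5-1=4
CMP R1, 3  (cmp 4,3)
JNZ loop: taken
R4=(-18)-6=-24
R1=4-1=3
CMP R1, 3  (cmp 3,3)
JNZ loop: not taken
R4=(-24)+6=-18
halt.

-18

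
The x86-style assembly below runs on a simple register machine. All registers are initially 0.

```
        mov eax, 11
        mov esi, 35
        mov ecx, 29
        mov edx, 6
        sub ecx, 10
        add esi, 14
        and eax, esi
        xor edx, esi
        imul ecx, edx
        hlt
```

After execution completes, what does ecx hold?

eax=11
esi=35
ecx=29
edx=6
ecx=29-10=19
esi=35+14=49
eax=11&49=1
edx=6^49=55
ecx=19*55=1045
halt.

1045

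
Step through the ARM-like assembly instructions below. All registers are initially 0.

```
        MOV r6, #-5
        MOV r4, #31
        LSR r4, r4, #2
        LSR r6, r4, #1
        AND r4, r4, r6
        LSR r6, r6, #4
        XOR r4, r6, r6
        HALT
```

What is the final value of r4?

0

r6=-5
r4=31
r4=31>>2=7
r6=7>>1=3
r4=7&3=3
r6=3>>4=0
r4=0^0=0
halt.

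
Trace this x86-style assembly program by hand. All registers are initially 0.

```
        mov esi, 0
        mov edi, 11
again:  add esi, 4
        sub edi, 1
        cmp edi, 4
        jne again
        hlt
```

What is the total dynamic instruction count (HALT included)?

31

after mov esi, 0: esi=0
after mov edi, 11: edi=11
after add esi, 4: esi=0+4=4
after sub edi, 1: edi=11-1=10
cmp edi, 4  (cmp 10,4)
jne again: taken
after add esi, 4: esi=4+4=8
after sub edi, 1: edi=10-1=9
cmp edi, 4  (cmp 9,4)
jne again: taken
after add esi, 4: esi=8+4=12
after sub edi, 1: edi=9-1=8
cmp edi, 4  (cmp 8,4)
jne again: taken
after add esi, 4: esi=12+4=16
after sub edi, 1: edi=8-1=7
cmp edi, 4  (cmp 7,4)
jne again: taken
after add esi, 4: esi=16+4=20
after sub edi, 1: edi=7-1=6
cmp edi, 4  (cmp 6,4)
jne again: taken
after add esi, 4: esi=20+4=24
after sub edi, 1: edi=6-1=5
cmp edi, 4  (cmp 5,4)
jne again: taken
after add esi, 4: esi=24+4=28
after sub edi, 1: edi=5-1=4
cmp edi, 4  (cmp 4,4)
jne again: not taken
halt.
Total executed instructions: 31.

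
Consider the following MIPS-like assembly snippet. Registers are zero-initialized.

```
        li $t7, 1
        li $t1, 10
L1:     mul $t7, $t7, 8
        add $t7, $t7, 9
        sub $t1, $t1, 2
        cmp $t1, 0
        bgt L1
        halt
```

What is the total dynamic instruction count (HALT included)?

28

after li $t7, 1: $t7=1
after li $t1, 10: $t1=10
after mul $t7, $t7, 8: $t7=1*8=8
after add $t7, $t7, 9: $t7=8+9=17
after sub $t1, $t1, 2: $t1=10-2=8
cmp $t1, 0  (cmp 8,0)
bgt L1: taken
after mul $t7, $t7, 8: $t7=17*8=136
after add $t7, $t7, 9: $t7=136+9=145
after sub $t1, $t1, 2: $t1=8-2=6
cmp $t1, 0  (cmp 6,0)
bgt L1: taken
after mul $t7, $t7, 8: $t7=145*8=1160
after add $t7, $t7, 9: $t7=1160+9=1169
after sub $t1, $t1, 2: $t1=6-2=4
cmp $t1, 0  (cmp 4,0)
bgt L1: taken
after mul $t7, $t7, 8: $t7=1169*8=9352
after add $t7, $t7, 9: $t7=9352+9=9361
after sub $t1, $t1, 2: $t1=4-2=2
cmp $t1, 0  (cmp 2,0)
bgt L1: taken
after mul $t7, $t7, 8: $t7=9361*8=74888
after add $t7, $t7, 9: $t7=74888+9=74897
after sub $t1, $t1, 2: $t1=2-2=0
cmp $t1, 0  (cmp 0,0)
bgt L1: not taken
halt.
Total executed instructions: 28.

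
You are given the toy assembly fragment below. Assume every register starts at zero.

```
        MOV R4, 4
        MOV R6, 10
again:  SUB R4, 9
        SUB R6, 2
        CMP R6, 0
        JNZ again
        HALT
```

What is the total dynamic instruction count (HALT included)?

23

R4=4
R6=10
R4=4-9=-5
R6=10-2=8
CMP R6, 0  (cmp 8,0)
JNZ again: taken
R4=(-5)-9=-14
R6=8-2=6
CMP R6, 0  (cmp 6,0)
JNZ again: taken
R4=(-14)-9=-23
R6=6-2=4
CMP R6, 0  (cmp 4,0)
JNZ again: taken
R4=(-23)-9=-32
R6=4-2=2
CMP R6, 0  (cmp 2,0)
JNZ again: taken
R4=(-32)-9=-41
R6=2-2=0
CMP R6, 0  (cmp 0,0)
JNZ again: not taken
halt.
Total executed instructions: 23.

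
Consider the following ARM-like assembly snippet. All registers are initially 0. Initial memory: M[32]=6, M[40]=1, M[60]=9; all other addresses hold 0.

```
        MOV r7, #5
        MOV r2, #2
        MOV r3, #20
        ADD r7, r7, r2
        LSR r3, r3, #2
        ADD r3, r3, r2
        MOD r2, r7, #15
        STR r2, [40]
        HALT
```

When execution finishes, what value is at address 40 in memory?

7

after MOV r7, #5: r7=5
after MOV r2, #2: r2=2
after MOV r3, #20: r3=20
after ADD r7, r7, r2: r7=5+2=7
after LSR r3, r3, #2: r3=20>>2=5
after ADD r3, r3, r2: r3=5+2=7
after MOD r2, r7, #15: r2=7%15=7
STR r2, [40] → M[40]=7
halt.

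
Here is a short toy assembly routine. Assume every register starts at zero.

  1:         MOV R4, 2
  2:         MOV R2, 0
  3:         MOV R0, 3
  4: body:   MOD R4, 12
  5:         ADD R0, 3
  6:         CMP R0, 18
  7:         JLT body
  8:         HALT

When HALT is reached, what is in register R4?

2

MOV R4, 2 → R4=2
MOV R2, 0 → R2=0
MOV R0, 3 → R0=3
MOD R4, 12 → R4=2%12=2
ADD R0, 3 → R0=3+3=6
CMP R0, 18  (cmp 6,18)
JLT body: taken
MOD R4, 12 → R4=2%12=2
ADD R0, 3 → R0=6+3=9
CMP R0, 18  (cmp 9,18)
JLT body: taken
MOD R4, 12 → R4=2%12=2
ADD R0, 3 → R0=9+3=12
CMP R0, 18  (cmp 12,18)
JLT body: taken
MOD R4, 12 → R4=2%12=2
ADD R0, 3 → R0=12+3=15
CMP R0, 18  (cmp 15,18)
JLT body: taken
MOD R4, 12 → R4=2%12=2
ADD R0, 3 → R0=15+3=18
CMP R0, 18  (cmp 18,18)
JLT body: not taken
halt.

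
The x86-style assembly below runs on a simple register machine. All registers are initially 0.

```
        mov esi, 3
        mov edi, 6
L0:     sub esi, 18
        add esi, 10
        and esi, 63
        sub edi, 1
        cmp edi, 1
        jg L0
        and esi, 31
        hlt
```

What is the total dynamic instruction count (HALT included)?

after mov esi, 3: esi=3
after mov edi, 6: edi=6
after sub esi, 18: esi=3-18=-15
after add esi, 10: esi=(-15)+10=-5
after and esi, 63: esi=(-5)&63=59
after sub edi, 1: edi=6-1=5
cmp edi, 1  (cmp 5,1)
jg L0: taken
after sub esi, 18: esi=59-18=41
after add esi, 10: esi=41+10=51
after and esi, 63: esi=51&63=51
after sub edi, 1: edi=5-1=4
cmp edi, 1  (cmp 4,1)
jg L0: taken
after sub esi, 18: esi=51-18=33
after add esi, 10: esi=33+10=43
after and esi, 63: esi=43&63=43
after sub edi, 1: edi=4-1=3
cmp edi, 1  (cmp 3,1)
jg L0: taken
after sub esi, 18: esi=43-18=25
after add esi, 10: esi=25+10=35
after and esi, 63: esi=35&63=35
after sub edi, 1: edi=3-1=2
cmp edi, 1  (cmp 2,1)
jg L0: taken
after sub esi, 18: esi=35-18=17
after add esi, 10: esi=17+10=27
after and esi, 63: esi=27&63=27
after sub edi, 1: edi=2-1=1
cmp edi, 1  (cmp 1,1)
jg L0: not taken
after and esi, 31: esi=27&31=27
halt.
Total executed instructions: 34.

34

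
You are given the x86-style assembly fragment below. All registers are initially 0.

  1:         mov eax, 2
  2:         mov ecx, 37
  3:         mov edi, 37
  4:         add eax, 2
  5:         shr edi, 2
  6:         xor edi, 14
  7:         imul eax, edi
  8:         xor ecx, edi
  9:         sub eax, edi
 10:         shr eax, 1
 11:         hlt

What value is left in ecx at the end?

34

mov eax, 2 → eax=2
mov ecx, 37 → ecx=37
mov edi, 37 → edi=37
add eax, 2 → eax=2+2=4
shr edi, 2 → edi=37>>2=9
xor edi, 14 → edi=9^14=7
imul eax, edi → eax=4*7=28
xor ecx, edi → ecx=37^7=34
sub eax, edi → eax=28-7=21
shr eax, 1 → eax=21>>1=10
halt.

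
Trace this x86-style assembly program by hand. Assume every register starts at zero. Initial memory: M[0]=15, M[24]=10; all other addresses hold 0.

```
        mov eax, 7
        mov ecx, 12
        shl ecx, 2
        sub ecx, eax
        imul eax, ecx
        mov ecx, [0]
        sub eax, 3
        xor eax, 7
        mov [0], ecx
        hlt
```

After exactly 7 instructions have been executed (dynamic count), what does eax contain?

after mov eax, 7: eax=7
after mov ecx, 12: ecx=12
after shl ecx, 2: ecx=12<<2=48
after sub ecx, eax: ecx=48-7=41
after imul eax, ecx: eax=7*41=287
after mov ecx, [0]: ecx=M[0]=15
after sub eax, 3: eax=287-3=284
After step 7: eax = 284.

284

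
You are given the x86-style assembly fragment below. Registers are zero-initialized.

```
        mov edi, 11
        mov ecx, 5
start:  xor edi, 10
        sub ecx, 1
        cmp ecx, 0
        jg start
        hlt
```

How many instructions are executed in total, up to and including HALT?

23

after mov edi, 11: edi=11
after mov ecx, 5: ecx=5
after xor edi, 10: edi=11^10=1
after sub ecx, 1: ecx=5-1=4
cmp ecx, 0  (cmp 4,0)
jg start: taken
after xor edi, 10: edi=1^10=11
after sub ecx, 1: ecx=4-1=3
cmp ecx, 0  (cmp 3,0)
jg start: taken
after xor edi, 10: edi=11^10=1
after sub ecx, 1: ecx=3-1=2
cmp ecx, 0  (cmp 2,0)
jg start: taken
after xor edi, 10: edi=1^10=11
after sub ecx, 1: ecx=2-1=1
cmp ecx, 0  (cmp 1,0)
jg start: taken
after xor edi, 10: edi=11^10=1
after sub ecx, 1: ecx=1-1=0
cmp ecx, 0  (cmp 0,0)
jg start: not taken
halt.
Total executed instructions: 23.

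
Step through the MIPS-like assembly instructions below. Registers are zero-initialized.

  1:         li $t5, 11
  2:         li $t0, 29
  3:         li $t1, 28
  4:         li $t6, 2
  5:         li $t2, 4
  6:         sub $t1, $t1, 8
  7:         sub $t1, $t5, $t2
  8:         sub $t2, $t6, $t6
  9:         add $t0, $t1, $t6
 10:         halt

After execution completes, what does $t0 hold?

after li $t5, 11: $t5=11
after li $t0, 29: $t0=29
after li $t1, 28: $t1=28
after li $t6, 2: $t6=2
after li $t2, 4: $t2=4
after sub $t1, $t1, 8: $t1=28-8=20
after sub $t1, $t5, $t2: $t1=11-4=7
after sub $t2, $t6, $t6: $t2=2-2=0
after add $t0, $t1, $t6: $t0=7+2=9
halt.

9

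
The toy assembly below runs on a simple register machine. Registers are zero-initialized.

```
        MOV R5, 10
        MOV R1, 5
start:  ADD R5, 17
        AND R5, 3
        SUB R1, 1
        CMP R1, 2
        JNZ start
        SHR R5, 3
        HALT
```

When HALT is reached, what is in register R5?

MOV R5, 10 → R5=10
MOV R1, 5 → R1=5
ADD R5, 17 → R5=10+17=27
AND R5, 3 → R5=27&3=3
SUB R1, 1 → R1=5-1=4
CMP R1, 2  (cmp 4,2)
JNZ start: taken
ADD R5, 17 → R5=3+17=20
AND R5, 3 → R5=20&3=0
SUB R1, 1 → R1=4-1=3
CMP R1, 2  (cmp 3,2)
JNZ start: taken
ADD R5, 17 → R5=0+17=17
AND R5, 3 → R5=17&3=1
SUB R1, 1 → R1=3-1=2
CMP R1, 2  (cmp 2,2)
JNZ start: not taken
SHR R5, 3 → R5=1>>3=0
halt.

0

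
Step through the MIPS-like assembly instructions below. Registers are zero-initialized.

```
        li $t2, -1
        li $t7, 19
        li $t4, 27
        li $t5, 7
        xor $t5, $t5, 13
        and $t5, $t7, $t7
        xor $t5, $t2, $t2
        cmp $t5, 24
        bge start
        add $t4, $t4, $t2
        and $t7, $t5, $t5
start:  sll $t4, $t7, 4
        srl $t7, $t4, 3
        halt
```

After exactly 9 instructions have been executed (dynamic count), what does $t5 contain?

after li $t2, -1: $t2=-1
after li $t7, 19: $t7=19
after li $t4, 27: $t4=27
after li $t5, 7: $t5=7
after xor $t5, $t5, 13: $t5=7^13=10
after and $t5, $t7, $t7: $t5=19&19=19
after xor $t5, $t2, $t2: $t5=(-1)^(-1)=0
cmp $t5, 24  (cmp 0,24)
bge start: not taken
After step 9: $t5 = 0.

0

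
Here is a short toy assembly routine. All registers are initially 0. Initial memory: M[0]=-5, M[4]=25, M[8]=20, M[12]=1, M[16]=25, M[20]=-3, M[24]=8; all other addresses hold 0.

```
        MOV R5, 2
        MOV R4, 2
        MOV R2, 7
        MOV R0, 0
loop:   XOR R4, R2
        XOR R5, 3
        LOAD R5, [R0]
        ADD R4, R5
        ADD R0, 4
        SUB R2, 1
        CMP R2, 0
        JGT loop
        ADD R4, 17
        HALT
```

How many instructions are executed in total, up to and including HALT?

62

MOV R5, 2 → R5=2
MOV R4, 2 → R4=2
MOV R2, 7 → R2=7
MOV R0, 0 → R0=0
XOR R4, R2 → R4=2^7=5
XOR R5, 3 → R5=2^3=1
LOAD R5, [R0] → R5=M[0]=-5
ADD R4, R5 → R4=5+(-5)=0
ADD R0, 4 → R0=0+4=4
SUB R2, 1 → R2=7-1=6
CMP R2, 0  (cmp 6,0)
JGT loop: taken
XOR R4, R2 → R4=0^6=6
XOR R5, 3 → R5=(-5)^3=-8
LOAD R5, [R0] → R5=M[4]=25
ADD R4, R5 → R4=6+25=31
ADD R0, 4 → R0=4+4=8
SUB R2, 1 → R2=6-1=5
CMP R2, 0  (cmp 5,0)
JGT loop: taken
XOR R4, R2 → R4=31^5=26
XOR R5, 3 → R5=25^3=26
LOAD R5, [R0] → R5=M[8]=20
ADD R4, R5 → R4=26+20=46
ADD R0, 4 → R0=8+4=12
SUB R2, 1 → R2=5-1=4
CMP R2, 0  (cmp 4,0)
JGT loop: taken
XOR R4, R2 → R4=46^4=42
XOR R5, 3 → R5=20^3=23
LOAD R5, [R0] → R5=M[12]=1
ADD R4, R5 → R4=42+1=43
ADD R0, 4 → R0=12+4=16
SUB R2, 1 → R2=4-1=3
CMP R2, 0  (cmp 3,0)
JGT loop: taken
XOR R4, R2 → R4=43^3=40
XOR R5, 3 → R5=1^3=2
LOAD R5, [R0] → R5=M[16]=25
ADD R4, R5 → R4=40+25=65
ADD R0, 4 → R0=16+4=20
SUB R2, 1 → R2=3-1=2
CMP R2, 0  (cmp 2,0)
JGT loop: taken
XOR R4, R2 → R4=65^2=67
XOR R5, 3 → R5=25^3=26
LOAD R5, [R0] → R5=M[20]=-3
ADD R4, R5 → R4=67+(-3)=64
ADD R0, 4 → R0=20+4=24
SUB R2, 1 → R2=2-1=1
CMP R2, 0  (cmp 1,0)
JGT loop: taken
XOR R4, R2 → R4=64^1=65
XOR R5, 3 → R5=(-3)^3=-2
LOAD R5, [R0] → R5=M[24]=8
ADD R4, R5 → R4=65+8=73
ADD R0, 4 → R0=24+4=28
SUB R2, 1 → R2=1-1=0
CMP R2, 0  (cmp 0,0)
JGT loop: not taken
ADD R4, 17 → R4=73+17=90
halt.
Total executed instructions: 62.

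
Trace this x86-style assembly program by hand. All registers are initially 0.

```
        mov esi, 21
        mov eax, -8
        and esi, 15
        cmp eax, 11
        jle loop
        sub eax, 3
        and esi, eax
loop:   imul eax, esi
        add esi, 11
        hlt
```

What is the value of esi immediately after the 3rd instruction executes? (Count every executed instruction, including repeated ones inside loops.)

mov esi, 21 → esi=21
mov eax, -8 → eax=-8
and esi, 15 → esi=21&15=5
After step 3: esi = 5.

5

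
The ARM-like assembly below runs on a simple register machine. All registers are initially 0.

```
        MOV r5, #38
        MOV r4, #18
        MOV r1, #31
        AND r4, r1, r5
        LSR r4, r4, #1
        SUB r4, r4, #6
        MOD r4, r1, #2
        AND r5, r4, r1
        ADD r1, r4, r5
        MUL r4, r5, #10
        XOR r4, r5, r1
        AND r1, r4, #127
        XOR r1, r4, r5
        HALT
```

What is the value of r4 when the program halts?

r5=38
r4=18
r1=31
r4=31&38=6
r4=6>>1=3
r4=3-6=-3
r4=31%2=1
r5=1&31=1
r1=1+1=2
r4=1*10=10
r4=1^2=3
r1=3&127=3
r1=3^1=2
halt.

3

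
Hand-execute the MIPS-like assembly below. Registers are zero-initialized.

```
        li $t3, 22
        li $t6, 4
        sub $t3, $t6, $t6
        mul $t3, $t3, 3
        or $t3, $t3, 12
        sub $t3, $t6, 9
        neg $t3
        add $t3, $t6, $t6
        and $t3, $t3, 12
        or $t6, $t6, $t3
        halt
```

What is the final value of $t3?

li $t3, 22 → $t3=22
li $t6, 4 → $t6=4
sub $t3, $t6, $t6 → $t3=4-4=0
mul $t3, $t3, 3 → $t3=0*3=0
or $t3, $t3, 12 → $t3=0|12=12
sub $t3, $t6, 9 → $t3=4-9=-5
neg $t3 → $t3=-(-5)=5
add $t3, $t6, $t6 → $t3=4+4=8
and $t3, $t3, 12 → $t3=8&12=8
or $t6, $t6, $t3 → $t6=4|8=12
halt.

8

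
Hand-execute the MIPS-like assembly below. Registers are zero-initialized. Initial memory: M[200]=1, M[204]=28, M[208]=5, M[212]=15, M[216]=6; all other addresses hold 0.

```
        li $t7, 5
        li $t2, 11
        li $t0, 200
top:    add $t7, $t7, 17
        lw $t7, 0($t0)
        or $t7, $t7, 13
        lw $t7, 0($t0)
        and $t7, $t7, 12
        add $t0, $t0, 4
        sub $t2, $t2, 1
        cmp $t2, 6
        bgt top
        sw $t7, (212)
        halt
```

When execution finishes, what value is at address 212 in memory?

4

after li $t7, 5: $t7=5
after li $t2, 11: $t2=11
after li $t0, 200: $t0=200
after add $t7, $t7, 17: $t7=5+17=22
after lw $t7, 0($t0): $t7=M[200]=1
after or $t7, $t7, 13: $t7=1|13=13
after lw $t7, 0($t0): $t7=M[200]=1
after and $t7, $t7, 12: $t7=1&12=0
after add $t0, $t0, 4: $t0=200+4=204
after sub $t2, $t2, 1: $t2=11-1=10
cmp $t2, 6  (cmp 10,6)
bgt top: taken
after add $t7, $t7, 17: $t7=0+17=17
after lw $t7, 0($t0): $t7=M[204]=28
after or $t7, $t7, 13: $t7=28|13=29
after lw $t7, 0($t0): $t7=M[204]=28
after and $t7, $t7, 12: $t7=28&12=12
after add $t0, $t0, 4: $t0=204+4=208
after sub $t2, $t2, 1: $t2=10-1=9
cmp $t2, 6  (cmp 9,6)
bgt top: taken
after add $t7, $t7, 17: $t7=12+17=29
after lw $t7, 0($t0): $t7=M[208]=5
after or $t7, $t7, 13: $t7=5|13=13
after lw $t7, 0($t0): $t7=M[208]=5
after and $t7, $t7, 12: $t7=5&12=4
after add $t0, $t0, 4: $t0=208+4=212
after sub $t2, $t2, 1: $t2=9-1=8
cmp $t2, 6  (cmp 8,6)
bgt top: taken
after add $t7, $t7, 17: $t7=4+17=21
after lw $t7, 0($t0): $t7=M[212]=15
after or $t7, $t7, 13: $t7=15|13=15
after lw $t7, 0($t0): $t7=M[212]=15
after and $t7, $t7, 12: $t7=15&12=12
after add $t0, $t0, 4: $t0=212+4=216
after sub $t2, $t2, 1: $t2=8-1=7
cmp $t2, 6  (cmp 7,6)
bgt top: taken
after add $t7, $t7, 17: $t7=12+17=29
after lw $t7, 0($t0): $t7=M[216]=6
after or $t7, $t7, 13: $t7=6|13=15
after lw $t7, 0($t0): $t7=M[216]=6
after and $t7, $t7, 12: $t7=6&12=4
after add $t0, $t0, 4: $t0=216+4=220
after sub $t2, $t2, 1: $t2=7-1=6
cmp $t2, 6  (cmp 6,6)
bgt top: not taken
sw $t7, (212) → M[212]=4
halt.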